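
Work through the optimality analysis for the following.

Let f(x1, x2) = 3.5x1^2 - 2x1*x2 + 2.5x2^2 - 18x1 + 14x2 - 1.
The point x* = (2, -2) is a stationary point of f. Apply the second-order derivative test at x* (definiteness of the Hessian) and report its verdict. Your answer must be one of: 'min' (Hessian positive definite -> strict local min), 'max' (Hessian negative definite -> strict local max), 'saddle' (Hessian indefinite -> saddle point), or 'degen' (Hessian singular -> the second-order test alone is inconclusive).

Compute the Hessian H = grad^2 f:
  H = [[7, -2], [-2, 5]]
Verify stationarity: grad f(x*) = H x* + g = (0, 0).
Eigenvalues of H: 3.7639, 8.2361.
Both eigenvalues > 0, so H is positive definite -> x* is a strict local min.

min


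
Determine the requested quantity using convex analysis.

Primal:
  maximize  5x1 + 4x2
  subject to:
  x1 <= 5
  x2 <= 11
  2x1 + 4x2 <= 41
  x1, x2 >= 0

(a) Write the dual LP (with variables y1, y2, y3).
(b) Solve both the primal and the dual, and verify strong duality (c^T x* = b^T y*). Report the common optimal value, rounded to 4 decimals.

The standard primal-dual pair for 'max c^T x s.t. A x <= b, x >= 0' is:
  Dual:  min b^T y  s.t.  A^T y >= c,  y >= 0.

So the dual LP is:
  minimize  5y1 + 11y2 + 41y3
  subject to:
    y1 + 2y3 >= 5
    y2 + 4y3 >= 4
    y1, y2, y3 >= 0

Solving the primal: x* = (5, 7.75).
  primal value c^T x* = 56.
Solving the dual: y* = (3, 0, 1).
  dual value b^T y* = 56.
Strong duality: c^T x* = b^T y*. Confirmed.

56


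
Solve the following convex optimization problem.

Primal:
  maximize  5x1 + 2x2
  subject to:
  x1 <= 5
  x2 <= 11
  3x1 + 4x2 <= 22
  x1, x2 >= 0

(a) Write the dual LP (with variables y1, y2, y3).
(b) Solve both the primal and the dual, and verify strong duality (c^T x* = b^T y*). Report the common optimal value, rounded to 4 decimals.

The standard primal-dual pair for 'max c^T x s.t. A x <= b, x >= 0' is:
  Dual:  min b^T y  s.t.  A^T y >= c,  y >= 0.

So the dual LP is:
  minimize  5y1 + 11y2 + 22y3
  subject to:
    y1 + 3y3 >= 5
    y2 + 4y3 >= 2
    y1, y2, y3 >= 0

Solving the primal: x* = (5, 1.75).
  primal value c^T x* = 28.5.
Solving the dual: y* = (3.5, 0, 0.5).
  dual value b^T y* = 28.5.
Strong duality: c^T x* = b^T y*. Confirmed.

28.5


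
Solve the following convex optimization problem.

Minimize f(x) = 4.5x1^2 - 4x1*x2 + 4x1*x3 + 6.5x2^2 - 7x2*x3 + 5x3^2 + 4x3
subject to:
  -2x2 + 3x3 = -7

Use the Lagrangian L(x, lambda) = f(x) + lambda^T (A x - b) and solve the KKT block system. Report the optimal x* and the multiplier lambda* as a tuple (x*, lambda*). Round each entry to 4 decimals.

Form the Lagrangian:
  L(x, lambda) = (1/2) x^T Q x + c^T x + lambda^T (A x - b)
Stationarity (grad_x L = 0): Q x + c + A^T lambda = 0.
Primal feasibility: A x = b.

This gives the KKT block system:
  [ Q   A^T ] [ x     ]   [-c ]
  [ A    0  ] [ lambda ] = [ b ]

Solving the linear system:
  x*      = (0.9984, -0.2605, -2.507)
  lambda* = (5.0842)
  f(x*)   = 12.7808

x* = (0.9984, -0.2605, -2.507), lambda* = (5.0842)


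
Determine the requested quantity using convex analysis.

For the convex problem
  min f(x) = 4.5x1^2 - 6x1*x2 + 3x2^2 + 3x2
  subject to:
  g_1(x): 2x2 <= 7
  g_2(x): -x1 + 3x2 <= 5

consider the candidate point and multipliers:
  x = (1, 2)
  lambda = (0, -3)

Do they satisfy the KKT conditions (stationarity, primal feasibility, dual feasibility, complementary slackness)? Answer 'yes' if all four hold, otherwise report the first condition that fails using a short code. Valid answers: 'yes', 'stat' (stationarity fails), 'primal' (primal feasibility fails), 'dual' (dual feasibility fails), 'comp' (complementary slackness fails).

Gradient of f: grad f(x) = Q x + c = (-3, 9)
Constraint values g_i(x) = a_i^T x - b_i:
  g_1((1, 2)) = -3
  g_2((1, 2)) = 0
Stationarity residual: grad f(x) + sum_i lambda_i a_i = (0, 0)
  -> stationarity OK
Primal feasibility (all g_i <= 0): OK
Dual feasibility (all lambda_i >= 0): FAILS
Complementary slackness (lambda_i * g_i(x) = 0 for all i): OK

Verdict: the first failing condition is dual_feasibility -> dual.

dual


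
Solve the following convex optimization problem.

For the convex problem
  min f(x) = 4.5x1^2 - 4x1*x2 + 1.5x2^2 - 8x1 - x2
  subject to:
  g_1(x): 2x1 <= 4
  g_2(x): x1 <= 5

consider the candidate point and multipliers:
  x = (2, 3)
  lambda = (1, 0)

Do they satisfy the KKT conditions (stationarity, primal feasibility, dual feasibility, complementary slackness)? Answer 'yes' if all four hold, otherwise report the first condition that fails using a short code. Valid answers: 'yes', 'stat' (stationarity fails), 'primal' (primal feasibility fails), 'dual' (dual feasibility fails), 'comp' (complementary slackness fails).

Gradient of f: grad f(x) = Q x + c = (-2, 0)
Constraint values g_i(x) = a_i^T x - b_i:
  g_1((2, 3)) = 0
  g_2((2, 3)) = -3
Stationarity residual: grad f(x) + sum_i lambda_i a_i = (0, 0)
  -> stationarity OK
Primal feasibility (all g_i <= 0): OK
Dual feasibility (all lambda_i >= 0): OK
Complementary slackness (lambda_i * g_i(x) = 0 for all i): OK

Verdict: yes, KKT holds.

yes


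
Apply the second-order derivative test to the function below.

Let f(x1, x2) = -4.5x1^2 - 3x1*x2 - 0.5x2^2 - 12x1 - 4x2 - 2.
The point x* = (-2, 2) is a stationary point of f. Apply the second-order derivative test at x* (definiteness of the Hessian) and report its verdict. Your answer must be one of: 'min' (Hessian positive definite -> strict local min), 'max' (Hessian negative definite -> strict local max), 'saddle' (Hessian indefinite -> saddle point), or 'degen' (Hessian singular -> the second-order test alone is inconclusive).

Compute the Hessian H = grad^2 f:
  H = [[-9, -3], [-3, -1]]
Verify stationarity: grad f(x*) = H x* + g = (0, 0).
Eigenvalues of H: -10, 0.
H has a zero eigenvalue (singular; negative semidefinite but not definite), so H is neither positive definite, negative definite, nor indefinite. The second-order test alone is inconclusive -> degen.
(Indeed, f is constant along the null direction of H through x*, so x* is not a strict local extremum.)

degen


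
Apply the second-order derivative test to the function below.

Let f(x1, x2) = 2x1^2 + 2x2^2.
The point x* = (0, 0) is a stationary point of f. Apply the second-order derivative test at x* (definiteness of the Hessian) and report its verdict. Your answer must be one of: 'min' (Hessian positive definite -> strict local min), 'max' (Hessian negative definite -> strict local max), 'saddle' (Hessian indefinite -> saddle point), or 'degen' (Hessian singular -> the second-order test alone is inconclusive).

Compute the Hessian H = grad^2 f:
  H = [[4, 0], [0, 4]]
Verify stationarity: grad f(x*) = H x* + g = (0, 0).
Eigenvalues of H: 4, 4.
Both eigenvalues > 0, so H is positive definite -> x* is a strict local min.

min


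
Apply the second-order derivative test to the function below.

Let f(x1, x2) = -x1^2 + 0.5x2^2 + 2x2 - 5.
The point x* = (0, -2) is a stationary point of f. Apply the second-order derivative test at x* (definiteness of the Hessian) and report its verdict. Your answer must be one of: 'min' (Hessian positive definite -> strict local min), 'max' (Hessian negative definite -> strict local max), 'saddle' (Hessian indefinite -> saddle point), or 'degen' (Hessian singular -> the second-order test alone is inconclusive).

Compute the Hessian H = grad^2 f:
  H = [[-2, 0], [0, 1]]
Verify stationarity: grad f(x*) = H x* + g = (0, 0).
Eigenvalues of H: -2, 1.
Eigenvalues have mixed signs, so H is indefinite -> x* is a saddle point.

saddle


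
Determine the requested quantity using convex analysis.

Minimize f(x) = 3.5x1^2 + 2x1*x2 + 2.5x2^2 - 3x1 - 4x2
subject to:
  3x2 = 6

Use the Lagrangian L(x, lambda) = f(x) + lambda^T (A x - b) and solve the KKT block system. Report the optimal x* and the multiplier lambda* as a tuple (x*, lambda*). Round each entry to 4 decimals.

Form the Lagrangian:
  L(x, lambda) = (1/2) x^T Q x + c^T x + lambda^T (A x - b)
Stationarity (grad_x L = 0): Q x + c + A^T lambda = 0.
Primal feasibility: A x = b.

This gives the KKT block system:
  [ Q   A^T ] [ x     ]   [-c ]
  [ A    0  ] [ lambda ] = [ b ]

Solving the linear system:
  x*      = (-0.1429, 2)
  lambda* = (-1.9048)
  f(x*)   = 1.9286

x* = (-0.1429, 2), lambda* = (-1.9048)


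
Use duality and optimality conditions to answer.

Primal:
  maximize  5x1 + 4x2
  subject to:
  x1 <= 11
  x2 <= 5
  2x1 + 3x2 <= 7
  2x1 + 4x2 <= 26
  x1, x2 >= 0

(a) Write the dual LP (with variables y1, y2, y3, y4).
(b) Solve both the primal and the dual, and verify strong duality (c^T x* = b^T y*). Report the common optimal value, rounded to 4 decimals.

The standard primal-dual pair for 'max c^T x s.t. A x <= b, x >= 0' is:
  Dual:  min b^T y  s.t.  A^T y >= c,  y >= 0.

So the dual LP is:
  minimize  11y1 + 5y2 + 7y3 + 26y4
  subject to:
    y1 + 2y3 + 2y4 >= 5
    y2 + 3y3 + 4y4 >= 4
    y1, y2, y3, y4 >= 0

Solving the primal: x* = (3.5, 0).
  primal value c^T x* = 17.5.
Solving the dual: y* = (0, 0, 2.5, 0).
  dual value b^T y* = 17.5.
Strong duality: c^T x* = b^T y*. Confirmed.

17.5


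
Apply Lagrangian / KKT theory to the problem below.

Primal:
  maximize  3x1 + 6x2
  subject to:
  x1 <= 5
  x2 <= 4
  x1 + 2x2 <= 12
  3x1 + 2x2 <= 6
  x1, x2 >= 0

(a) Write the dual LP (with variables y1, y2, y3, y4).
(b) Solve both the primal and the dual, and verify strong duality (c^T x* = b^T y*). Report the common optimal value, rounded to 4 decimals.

The standard primal-dual pair for 'max c^T x s.t. A x <= b, x >= 0' is:
  Dual:  min b^T y  s.t.  A^T y >= c,  y >= 0.

So the dual LP is:
  minimize  5y1 + 4y2 + 12y3 + 6y4
  subject to:
    y1 + y3 + 3y4 >= 3
    y2 + 2y3 + 2y4 >= 6
    y1, y2, y3, y4 >= 0

Solving the primal: x* = (0, 3).
  primal value c^T x* = 18.
Solving the dual: y* = (0, 0, 0, 3).
  dual value b^T y* = 18.
Strong duality: c^T x* = b^T y*. Confirmed.

18


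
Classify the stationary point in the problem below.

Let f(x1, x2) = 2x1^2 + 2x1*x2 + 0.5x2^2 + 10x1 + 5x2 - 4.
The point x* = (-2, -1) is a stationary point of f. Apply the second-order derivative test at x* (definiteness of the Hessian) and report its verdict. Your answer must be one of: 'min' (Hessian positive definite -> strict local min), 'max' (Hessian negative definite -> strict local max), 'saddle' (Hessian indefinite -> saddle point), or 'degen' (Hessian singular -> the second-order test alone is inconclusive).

Compute the Hessian H = grad^2 f:
  H = [[4, 2], [2, 1]]
Verify stationarity: grad f(x*) = H x* + g = (0, 0).
Eigenvalues of H: 0, 5.
H has a zero eigenvalue (singular; positive semidefinite but not definite), so H is neither positive definite, negative definite, nor indefinite. The second-order test alone is inconclusive -> degen.
(Indeed, f is constant along the null direction of H through x*, so x* is not a strict local extremum.)

degen


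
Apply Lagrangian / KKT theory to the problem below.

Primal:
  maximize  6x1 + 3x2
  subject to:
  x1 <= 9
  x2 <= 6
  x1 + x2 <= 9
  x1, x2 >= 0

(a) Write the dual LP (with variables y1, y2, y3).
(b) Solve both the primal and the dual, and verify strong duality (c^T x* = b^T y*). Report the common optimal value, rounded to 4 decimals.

The standard primal-dual pair for 'max c^T x s.t. A x <= b, x >= 0' is:
  Dual:  min b^T y  s.t.  A^T y >= c,  y >= 0.

So the dual LP is:
  minimize  9y1 + 6y2 + 9y3
  subject to:
    y1 + y3 >= 6
    y2 + y3 >= 3
    y1, y2, y3 >= 0

Solving the primal: x* = (9, 0).
  primal value c^T x* = 54.
Solving the dual: y* = (3, 0, 3).
  dual value b^T y* = 54.
Strong duality: c^T x* = b^T y*. Confirmed.

54


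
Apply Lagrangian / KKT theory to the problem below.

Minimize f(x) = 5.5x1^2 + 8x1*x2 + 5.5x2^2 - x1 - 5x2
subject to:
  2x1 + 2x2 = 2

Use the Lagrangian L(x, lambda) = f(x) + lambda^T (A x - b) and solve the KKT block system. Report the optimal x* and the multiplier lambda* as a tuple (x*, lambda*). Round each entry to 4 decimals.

Form the Lagrangian:
  L(x, lambda) = (1/2) x^T Q x + c^T x + lambda^T (A x - b)
Stationarity (grad_x L = 0): Q x + c + A^T lambda = 0.
Primal feasibility: A x = b.

This gives the KKT block system:
  [ Q   A^T ] [ x     ]   [-c ]
  [ A    0  ] [ lambda ] = [ b ]

Solving the linear system:
  x*      = (-0.1667, 1.1667)
  lambda* = (-3.25)
  f(x*)   = 0.4167

x* = (-0.1667, 1.1667), lambda* = (-3.25)


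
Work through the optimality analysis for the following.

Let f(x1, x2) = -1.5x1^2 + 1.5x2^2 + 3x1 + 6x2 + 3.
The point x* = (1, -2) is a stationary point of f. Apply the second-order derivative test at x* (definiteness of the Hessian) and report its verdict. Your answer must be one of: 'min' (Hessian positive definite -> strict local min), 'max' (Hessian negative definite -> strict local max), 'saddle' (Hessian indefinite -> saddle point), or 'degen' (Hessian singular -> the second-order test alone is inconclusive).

Compute the Hessian H = grad^2 f:
  H = [[-3, 0], [0, 3]]
Verify stationarity: grad f(x*) = H x* + g = (0, 0).
Eigenvalues of H: -3, 3.
Eigenvalues have mixed signs, so H is indefinite -> x* is a saddle point.

saddle


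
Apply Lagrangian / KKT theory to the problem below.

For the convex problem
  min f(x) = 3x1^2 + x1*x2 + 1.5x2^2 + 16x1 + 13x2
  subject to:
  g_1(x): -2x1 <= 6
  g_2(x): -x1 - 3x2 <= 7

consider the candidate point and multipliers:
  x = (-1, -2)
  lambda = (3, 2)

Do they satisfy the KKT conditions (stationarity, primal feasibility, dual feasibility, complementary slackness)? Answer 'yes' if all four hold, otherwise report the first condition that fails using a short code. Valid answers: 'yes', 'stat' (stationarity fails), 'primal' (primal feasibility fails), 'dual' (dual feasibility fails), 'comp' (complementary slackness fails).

Gradient of f: grad f(x) = Q x + c = (8, 6)
Constraint values g_i(x) = a_i^T x - b_i:
  g_1((-1, -2)) = -4
  g_2((-1, -2)) = 0
Stationarity residual: grad f(x) + sum_i lambda_i a_i = (0, 0)
  -> stationarity OK
Primal feasibility (all g_i <= 0): OK
Dual feasibility (all lambda_i >= 0): OK
Complementary slackness (lambda_i * g_i(x) = 0 for all i): FAILS

Verdict: the first failing condition is complementary_slackness -> comp.

comp


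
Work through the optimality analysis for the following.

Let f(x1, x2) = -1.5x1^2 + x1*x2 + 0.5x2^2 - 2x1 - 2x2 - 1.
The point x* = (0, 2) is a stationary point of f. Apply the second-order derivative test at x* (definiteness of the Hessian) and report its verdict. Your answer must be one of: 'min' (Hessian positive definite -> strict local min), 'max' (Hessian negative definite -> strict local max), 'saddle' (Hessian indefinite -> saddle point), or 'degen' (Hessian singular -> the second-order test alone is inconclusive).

Compute the Hessian H = grad^2 f:
  H = [[-3, 1], [1, 1]]
Verify stationarity: grad f(x*) = H x* + g = (0, 0).
Eigenvalues of H: -3.2361, 1.2361.
Eigenvalues have mixed signs, so H is indefinite -> x* is a saddle point.

saddle


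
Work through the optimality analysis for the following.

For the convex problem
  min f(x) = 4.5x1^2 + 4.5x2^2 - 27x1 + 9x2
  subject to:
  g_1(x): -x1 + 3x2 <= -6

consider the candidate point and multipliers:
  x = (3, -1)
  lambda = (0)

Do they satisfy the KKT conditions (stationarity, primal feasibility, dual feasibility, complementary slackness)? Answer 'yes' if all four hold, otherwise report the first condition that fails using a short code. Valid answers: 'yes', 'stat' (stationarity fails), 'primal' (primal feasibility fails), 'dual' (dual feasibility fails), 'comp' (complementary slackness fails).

Gradient of f: grad f(x) = Q x + c = (0, 0)
Constraint values g_i(x) = a_i^T x - b_i:
  g_1((3, -1)) = 0
Stationarity residual: grad f(x) + sum_i lambda_i a_i = (0, 0)
  -> stationarity OK
Primal feasibility (all g_i <= 0): OK
Dual feasibility (all lambda_i >= 0): OK
Complementary slackness (lambda_i * g_i(x) = 0 for all i): OK

Verdict: yes, KKT holds.

yes


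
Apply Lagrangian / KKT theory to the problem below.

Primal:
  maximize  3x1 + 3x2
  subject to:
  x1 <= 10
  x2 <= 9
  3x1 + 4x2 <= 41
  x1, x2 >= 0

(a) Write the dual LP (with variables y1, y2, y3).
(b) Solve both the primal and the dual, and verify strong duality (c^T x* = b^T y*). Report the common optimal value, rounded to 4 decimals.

The standard primal-dual pair for 'max c^T x s.t. A x <= b, x >= 0' is:
  Dual:  min b^T y  s.t.  A^T y >= c,  y >= 0.

So the dual LP is:
  minimize  10y1 + 9y2 + 41y3
  subject to:
    y1 + 3y3 >= 3
    y2 + 4y3 >= 3
    y1, y2, y3 >= 0

Solving the primal: x* = (10, 2.75).
  primal value c^T x* = 38.25.
Solving the dual: y* = (0.75, 0, 0.75).
  dual value b^T y* = 38.25.
Strong duality: c^T x* = b^T y*. Confirmed.

38.25


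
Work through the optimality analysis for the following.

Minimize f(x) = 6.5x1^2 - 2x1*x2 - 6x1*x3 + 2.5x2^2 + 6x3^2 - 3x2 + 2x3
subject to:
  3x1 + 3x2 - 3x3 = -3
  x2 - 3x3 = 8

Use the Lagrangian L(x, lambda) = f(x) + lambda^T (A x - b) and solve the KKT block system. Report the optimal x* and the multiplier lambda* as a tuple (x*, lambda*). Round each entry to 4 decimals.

Form the Lagrangian:
  L(x, lambda) = (1/2) x^T Q x + c^T x + lambda^T (A x - b)
Stationarity (grad_x L = 0): Q x + c + A^T lambda = 0.
Primal feasibility: A x = b.

This gives the KKT block system:
  [ Q   A^T ] [ x     ]   [-c ]
  [ A    0  ] [ lambda ] = [ b ]

Solving the linear system:
  x*      = (-2.7962, -1.3057, -3.1019)
  lambda* = (5.0425, -11.1911)
  f(x*)   = 51.1847

x* = (-2.7962, -1.3057, -3.1019), lambda* = (5.0425, -11.1911)


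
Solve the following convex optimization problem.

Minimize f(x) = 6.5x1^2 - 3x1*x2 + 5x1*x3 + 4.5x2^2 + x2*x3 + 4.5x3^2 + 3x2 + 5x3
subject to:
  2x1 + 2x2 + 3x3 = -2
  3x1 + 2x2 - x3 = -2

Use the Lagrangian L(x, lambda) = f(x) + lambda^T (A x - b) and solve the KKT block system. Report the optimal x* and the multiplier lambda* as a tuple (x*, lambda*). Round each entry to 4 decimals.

Form the Lagrangian:
  L(x, lambda) = (1/2) x^T Q x + c^T x + lambda^T (A x - b)
Stationarity (grad_x L = 0): Q x + c + A^T lambda = 0.
Primal feasibility: A x = b.

This gives the KKT block system:
  [ Q   A^T ] [ x     ]   [-c ]
  [ A    0  ] [ lambda ] = [ b ]

Solving the linear system:
  x*      = (-0.3014, -0.5855, -0.0754)
  lambda* = (-0.3772, 1.0977)
  f(x*)   = -0.3462

x* = (-0.3014, -0.5855, -0.0754), lambda* = (-0.3772, 1.0977)


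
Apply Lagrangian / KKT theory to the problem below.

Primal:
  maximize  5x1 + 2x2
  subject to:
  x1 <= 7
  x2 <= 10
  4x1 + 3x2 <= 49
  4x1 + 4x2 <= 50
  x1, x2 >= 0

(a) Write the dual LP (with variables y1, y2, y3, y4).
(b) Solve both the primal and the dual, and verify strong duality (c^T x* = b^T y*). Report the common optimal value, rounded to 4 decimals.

The standard primal-dual pair for 'max c^T x s.t. A x <= b, x >= 0' is:
  Dual:  min b^T y  s.t.  A^T y >= c,  y >= 0.

So the dual LP is:
  minimize  7y1 + 10y2 + 49y3 + 50y4
  subject to:
    y1 + 4y3 + 4y4 >= 5
    y2 + 3y3 + 4y4 >= 2
    y1, y2, y3, y4 >= 0

Solving the primal: x* = (7, 5.5).
  primal value c^T x* = 46.
Solving the dual: y* = (3, 0, 0, 0.5).
  dual value b^T y* = 46.
Strong duality: c^T x* = b^T y*. Confirmed.

46


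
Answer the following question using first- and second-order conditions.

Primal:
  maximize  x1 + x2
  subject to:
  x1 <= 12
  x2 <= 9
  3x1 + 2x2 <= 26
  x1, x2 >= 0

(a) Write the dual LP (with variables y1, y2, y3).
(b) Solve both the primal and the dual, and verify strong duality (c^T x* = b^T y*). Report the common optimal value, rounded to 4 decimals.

The standard primal-dual pair for 'max c^T x s.t. A x <= b, x >= 0' is:
  Dual:  min b^T y  s.t.  A^T y >= c,  y >= 0.

So the dual LP is:
  minimize  12y1 + 9y2 + 26y3
  subject to:
    y1 + 3y3 >= 1
    y2 + 2y3 >= 1
    y1, y2, y3 >= 0

Solving the primal: x* = (2.6667, 9).
  primal value c^T x* = 11.6667.
Solving the dual: y* = (0, 0.3333, 0.3333).
  dual value b^T y* = 11.6667.
Strong duality: c^T x* = b^T y*. Confirmed.

11.6667


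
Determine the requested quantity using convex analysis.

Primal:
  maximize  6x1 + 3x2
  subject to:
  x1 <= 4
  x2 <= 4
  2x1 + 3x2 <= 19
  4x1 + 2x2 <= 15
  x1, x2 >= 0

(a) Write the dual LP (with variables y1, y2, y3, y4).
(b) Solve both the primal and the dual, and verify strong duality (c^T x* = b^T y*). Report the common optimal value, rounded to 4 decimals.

The standard primal-dual pair for 'max c^T x s.t. A x <= b, x >= 0' is:
  Dual:  min b^T y  s.t.  A^T y >= c,  y >= 0.

So the dual LP is:
  minimize  4y1 + 4y2 + 19y3 + 15y4
  subject to:
    y1 + 2y3 + 4y4 >= 6
    y2 + 3y3 + 2y4 >= 3
    y1, y2, y3, y4 >= 0

Solving the primal: x* = (3.75, 0).
  primal value c^T x* = 22.5.
Solving the dual: y* = (0, 0, 0, 1.5).
  dual value b^T y* = 22.5.
Strong duality: c^T x* = b^T y*. Confirmed.

22.5


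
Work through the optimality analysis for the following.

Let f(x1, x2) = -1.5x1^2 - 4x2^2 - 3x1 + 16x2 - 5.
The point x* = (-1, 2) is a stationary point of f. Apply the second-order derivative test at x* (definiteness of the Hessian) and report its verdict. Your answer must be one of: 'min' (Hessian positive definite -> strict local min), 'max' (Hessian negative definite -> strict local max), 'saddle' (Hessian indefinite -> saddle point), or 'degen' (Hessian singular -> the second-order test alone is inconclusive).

Compute the Hessian H = grad^2 f:
  H = [[-3, 0], [0, -8]]
Verify stationarity: grad f(x*) = H x* + g = (0, 0).
Eigenvalues of H: -8, -3.
Both eigenvalues < 0, so H is negative definite -> x* is a strict local max.

max


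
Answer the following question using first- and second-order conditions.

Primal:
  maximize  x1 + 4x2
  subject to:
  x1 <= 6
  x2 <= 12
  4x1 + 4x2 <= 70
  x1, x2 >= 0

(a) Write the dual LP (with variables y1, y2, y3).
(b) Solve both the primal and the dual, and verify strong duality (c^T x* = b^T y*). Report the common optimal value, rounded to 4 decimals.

The standard primal-dual pair for 'max c^T x s.t. A x <= b, x >= 0' is:
  Dual:  min b^T y  s.t.  A^T y >= c,  y >= 0.

So the dual LP is:
  minimize  6y1 + 12y2 + 70y3
  subject to:
    y1 + 4y3 >= 1
    y2 + 4y3 >= 4
    y1, y2, y3 >= 0

Solving the primal: x* = (5.5, 12).
  primal value c^T x* = 53.5.
Solving the dual: y* = (0, 3, 0.25).
  dual value b^T y* = 53.5.
Strong duality: c^T x* = b^T y*. Confirmed.

53.5


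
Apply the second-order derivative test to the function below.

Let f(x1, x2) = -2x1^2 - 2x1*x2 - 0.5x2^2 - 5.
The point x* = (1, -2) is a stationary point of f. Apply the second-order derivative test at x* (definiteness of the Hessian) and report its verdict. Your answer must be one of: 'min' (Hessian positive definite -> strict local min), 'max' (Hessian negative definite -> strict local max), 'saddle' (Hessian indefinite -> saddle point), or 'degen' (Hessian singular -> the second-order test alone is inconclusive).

Compute the Hessian H = grad^2 f:
  H = [[-4, -2], [-2, -1]]
Verify stationarity: grad f(x*) = H x* + g = (0, 0).
Eigenvalues of H: -5, 0.
H has a zero eigenvalue (singular; negative semidefinite but not definite), so H is neither positive definite, negative definite, nor indefinite. The second-order test alone is inconclusive -> degen.
(Indeed, f is constant along the null direction of H through x*, so x* is not a strict local extremum.)

degen


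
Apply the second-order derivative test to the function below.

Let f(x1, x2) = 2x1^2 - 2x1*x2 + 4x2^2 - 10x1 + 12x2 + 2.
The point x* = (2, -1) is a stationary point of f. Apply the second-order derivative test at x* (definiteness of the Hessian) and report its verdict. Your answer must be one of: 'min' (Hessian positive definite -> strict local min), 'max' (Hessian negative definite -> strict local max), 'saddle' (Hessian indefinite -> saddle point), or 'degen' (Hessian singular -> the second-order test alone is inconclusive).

Compute the Hessian H = grad^2 f:
  H = [[4, -2], [-2, 8]]
Verify stationarity: grad f(x*) = H x* + g = (0, 0).
Eigenvalues of H: 3.1716, 8.8284.
Both eigenvalues > 0, so H is positive definite -> x* is a strict local min.

min


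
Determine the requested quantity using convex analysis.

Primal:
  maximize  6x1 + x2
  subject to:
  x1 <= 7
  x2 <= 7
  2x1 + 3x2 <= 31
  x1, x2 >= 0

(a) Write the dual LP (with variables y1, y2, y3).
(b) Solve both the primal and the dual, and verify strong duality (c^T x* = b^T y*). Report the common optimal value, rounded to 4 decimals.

The standard primal-dual pair for 'max c^T x s.t. A x <= b, x >= 0' is:
  Dual:  min b^T y  s.t.  A^T y >= c,  y >= 0.

So the dual LP is:
  minimize  7y1 + 7y2 + 31y3
  subject to:
    y1 + 2y3 >= 6
    y2 + 3y3 >= 1
    y1, y2, y3 >= 0

Solving the primal: x* = (7, 5.6667).
  primal value c^T x* = 47.6667.
Solving the dual: y* = (5.3333, 0, 0.3333).
  dual value b^T y* = 47.6667.
Strong duality: c^T x* = b^T y*. Confirmed.

47.6667


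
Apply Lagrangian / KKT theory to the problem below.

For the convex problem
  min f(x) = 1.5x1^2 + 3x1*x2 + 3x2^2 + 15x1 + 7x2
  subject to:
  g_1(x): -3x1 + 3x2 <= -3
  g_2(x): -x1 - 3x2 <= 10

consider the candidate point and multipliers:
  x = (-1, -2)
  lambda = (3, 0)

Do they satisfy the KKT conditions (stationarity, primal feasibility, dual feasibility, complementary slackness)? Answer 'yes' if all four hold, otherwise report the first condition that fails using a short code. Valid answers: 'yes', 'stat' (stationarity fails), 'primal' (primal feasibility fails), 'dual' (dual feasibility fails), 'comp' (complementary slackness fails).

Gradient of f: grad f(x) = Q x + c = (6, -8)
Constraint values g_i(x) = a_i^T x - b_i:
  g_1((-1, -2)) = 0
  g_2((-1, -2)) = -3
Stationarity residual: grad f(x) + sum_i lambda_i a_i = (-3, 1)
  -> stationarity FAILS
Primal feasibility (all g_i <= 0): OK
Dual feasibility (all lambda_i >= 0): OK
Complementary slackness (lambda_i * g_i(x) = 0 for all i): OK

Verdict: the first failing condition is stationarity -> stat.

stat


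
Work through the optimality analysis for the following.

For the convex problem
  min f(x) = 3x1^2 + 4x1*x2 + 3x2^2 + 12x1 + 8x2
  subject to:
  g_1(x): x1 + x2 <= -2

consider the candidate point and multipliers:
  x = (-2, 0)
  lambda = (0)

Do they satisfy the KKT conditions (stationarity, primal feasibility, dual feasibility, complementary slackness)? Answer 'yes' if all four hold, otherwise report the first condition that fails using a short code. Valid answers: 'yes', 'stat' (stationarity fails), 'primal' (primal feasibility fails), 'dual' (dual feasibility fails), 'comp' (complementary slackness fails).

Gradient of f: grad f(x) = Q x + c = (0, 0)
Constraint values g_i(x) = a_i^T x - b_i:
  g_1((-2, 0)) = 0
Stationarity residual: grad f(x) + sum_i lambda_i a_i = (0, 0)
  -> stationarity OK
Primal feasibility (all g_i <= 0): OK
Dual feasibility (all lambda_i >= 0): OK
Complementary slackness (lambda_i * g_i(x) = 0 for all i): OK

Verdict: yes, KKT holds.

yes


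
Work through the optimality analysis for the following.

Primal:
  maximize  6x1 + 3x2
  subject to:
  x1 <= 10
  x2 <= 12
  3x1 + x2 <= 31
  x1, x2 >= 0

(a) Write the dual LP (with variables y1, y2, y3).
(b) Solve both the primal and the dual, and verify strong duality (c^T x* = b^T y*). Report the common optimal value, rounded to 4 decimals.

The standard primal-dual pair for 'max c^T x s.t. A x <= b, x >= 0' is:
  Dual:  min b^T y  s.t.  A^T y >= c,  y >= 0.

So the dual LP is:
  minimize  10y1 + 12y2 + 31y3
  subject to:
    y1 + 3y3 >= 6
    y2 + y3 >= 3
    y1, y2, y3 >= 0

Solving the primal: x* = (6.3333, 12).
  primal value c^T x* = 74.
Solving the dual: y* = (0, 1, 2).
  dual value b^T y* = 74.
Strong duality: c^T x* = b^T y*. Confirmed.

74


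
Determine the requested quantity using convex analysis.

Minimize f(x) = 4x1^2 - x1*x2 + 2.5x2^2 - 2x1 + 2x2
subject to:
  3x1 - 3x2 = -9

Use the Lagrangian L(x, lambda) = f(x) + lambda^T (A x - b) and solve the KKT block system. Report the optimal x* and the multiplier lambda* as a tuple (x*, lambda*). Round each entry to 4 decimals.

Form the Lagrangian:
  L(x, lambda) = (1/2) x^T Q x + c^T x + lambda^T (A x - b)
Stationarity (grad_x L = 0): Q x + c + A^T lambda = 0.
Primal feasibility: A x = b.

This gives the KKT block system:
  [ Q   A^T ] [ x     ]   [-c ]
  [ A    0  ] [ lambda ] = [ b ]

Solving the linear system:
  x*      = (-1.0909, 1.9091)
  lambda* = (4.2121)
  f(x*)   = 21.9545

x* = (-1.0909, 1.9091), lambda* = (4.2121)


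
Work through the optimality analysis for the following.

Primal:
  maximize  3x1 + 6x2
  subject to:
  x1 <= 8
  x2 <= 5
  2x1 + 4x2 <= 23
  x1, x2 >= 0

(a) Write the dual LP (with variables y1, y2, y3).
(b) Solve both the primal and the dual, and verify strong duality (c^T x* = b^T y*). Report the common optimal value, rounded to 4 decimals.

The standard primal-dual pair for 'max c^T x s.t. A x <= b, x >= 0' is:
  Dual:  min b^T y  s.t.  A^T y >= c,  y >= 0.

So the dual LP is:
  minimize  8y1 + 5y2 + 23y3
  subject to:
    y1 + 2y3 >= 3
    y2 + 4y3 >= 6
    y1, y2, y3 >= 0

Solving the primal: x* = (1.5, 5).
  primal value c^T x* = 34.5.
Solving the dual: y* = (0, 0, 1.5).
  dual value b^T y* = 34.5.
Strong duality: c^T x* = b^T y*. Confirmed.

34.5


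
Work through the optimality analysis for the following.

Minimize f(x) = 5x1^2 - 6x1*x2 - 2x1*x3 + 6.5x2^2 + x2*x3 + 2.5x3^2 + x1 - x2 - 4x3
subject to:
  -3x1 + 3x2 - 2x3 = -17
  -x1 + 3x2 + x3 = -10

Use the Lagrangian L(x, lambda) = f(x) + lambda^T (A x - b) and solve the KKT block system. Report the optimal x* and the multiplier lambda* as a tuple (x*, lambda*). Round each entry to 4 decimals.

Form the Lagrangian:
  L(x, lambda) = (1/2) x^T Q x + c^T x + lambda^T (A x - b)
Stationarity (grad_x L = 0): Q x + c + A^T lambda = 0.
Primal feasibility: A x = b.

This gives the KKT block system:
  [ Q   A^T ] [ x     ]   [-c ]
  [ A    0  ] [ lambda ] = [ b ]

Solving the linear system:
  x*      = (0.898, -3.6122, 1.7347)
  lambda* = (5.4898, 11.7143)
  f(x*)   = 104.0204

x* = (0.898, -3.6122, 1.7347), lambda* = (5.4898, 11.7143)


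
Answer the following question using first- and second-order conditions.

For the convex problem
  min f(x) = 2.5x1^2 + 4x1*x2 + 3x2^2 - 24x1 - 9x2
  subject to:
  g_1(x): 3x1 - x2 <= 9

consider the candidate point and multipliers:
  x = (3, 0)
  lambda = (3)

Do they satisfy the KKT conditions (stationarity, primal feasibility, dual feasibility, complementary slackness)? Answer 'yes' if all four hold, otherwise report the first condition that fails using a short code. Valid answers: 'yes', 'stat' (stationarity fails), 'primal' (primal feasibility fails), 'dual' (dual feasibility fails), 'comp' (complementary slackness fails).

Gradient of f: grad f(x) = Q x + c = (-9, 3)
Constraint values g_i(x) = a_i^T x - b_i:
  g_1((3, 0)) = 0
Stationarity residual: grad f(x) + sum_i lambda_i a_i = (0, 0)
  -> stationarity OK
Primal feasibility (all g_i <= 0): OK
Dual feasibility (all lambda_i >= 0): OK
Complementary slackness (lambda_i * g_i(x) = 0 for all i): OK

Verdict: yes, KKT holds.

yes


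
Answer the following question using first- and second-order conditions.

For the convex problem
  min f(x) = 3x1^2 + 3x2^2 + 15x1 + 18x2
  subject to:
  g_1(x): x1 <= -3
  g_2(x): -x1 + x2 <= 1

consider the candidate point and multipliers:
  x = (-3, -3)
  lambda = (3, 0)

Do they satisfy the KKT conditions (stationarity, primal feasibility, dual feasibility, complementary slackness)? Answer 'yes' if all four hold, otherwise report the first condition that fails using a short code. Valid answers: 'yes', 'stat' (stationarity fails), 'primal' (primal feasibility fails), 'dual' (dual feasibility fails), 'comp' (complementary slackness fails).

Gradient of f: grad f(x) = Q x + c = (-3, 0)
Constraint values g_i(x) = a_i^T x - b_i:
  g_1((-3, -3)) = 0
  g_2((-3, -3)) = -1
Stationarity residual: grad f(x) + sum_i lambda_i a_i = (0, 0)
  -> stationarity OK
Primal feasibility (all g_i <= 0): OK
Dual feasibility (all lambda_i >= 0): OK
Complementary slackness (lambda_i * g_i(x) = 0 for all i): OK

Verdict: yes, KKT holds.

yes


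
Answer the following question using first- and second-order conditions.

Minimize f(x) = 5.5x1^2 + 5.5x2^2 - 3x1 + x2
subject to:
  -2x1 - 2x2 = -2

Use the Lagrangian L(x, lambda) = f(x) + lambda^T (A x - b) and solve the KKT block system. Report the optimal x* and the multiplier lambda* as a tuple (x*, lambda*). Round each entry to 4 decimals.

Form the Lagrangian:
  L(x, lambda) = (1/2) x^T Q x + c^T x + lambda^T (A x - b)
Stationarity (grad_x L = 0): Q x + c + A^T lambda = 0.
Primal feasibility: A x = b.

This gives the KKT block system:
  [ Q   A^T ] [ x     ]   [-c ]
  [ A    0  ] [ lambda ] = [ b ]

Solving the linear system:
  x*      = (0.6818, 0.3182)
  lambda* = (2.25)
  f(x*)   = 1.3864

x* = (0.6818, 0.3182), lambda* = (2.25)


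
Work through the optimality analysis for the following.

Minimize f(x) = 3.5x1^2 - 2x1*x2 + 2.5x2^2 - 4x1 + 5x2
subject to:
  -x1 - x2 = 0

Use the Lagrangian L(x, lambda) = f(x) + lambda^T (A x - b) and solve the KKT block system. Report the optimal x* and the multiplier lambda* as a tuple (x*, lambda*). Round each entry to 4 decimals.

Form the Lagrangian:
  L(x, lambda) = (1/2) x^T Q x + c^T x + lambda^T (A x - b)
Stationarity (grad_x L = 0): Q x + c + A^T lambda = 0.
Primal feasibility: A x = b.

This gives the KKT block system:
  [ Q   A^T ] [ x     ]   [-c ]
  [ A    0  ] [ lambda ] = [ b ]

Solving the linear system:
  x*      = (0.5625, -0.5625)
  lambda* = (1.0625)
  f(x*)   = -2.5313

x* = (0.5625, -0.5625), lambda* = (1.0625)


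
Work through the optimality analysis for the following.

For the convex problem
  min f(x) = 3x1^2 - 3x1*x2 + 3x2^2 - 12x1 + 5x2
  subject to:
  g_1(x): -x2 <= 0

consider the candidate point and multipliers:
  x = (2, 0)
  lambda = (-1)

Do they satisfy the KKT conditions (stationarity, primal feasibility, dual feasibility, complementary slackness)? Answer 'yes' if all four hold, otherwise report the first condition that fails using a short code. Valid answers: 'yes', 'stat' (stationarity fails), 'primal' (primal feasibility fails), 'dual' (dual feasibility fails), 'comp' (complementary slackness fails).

Gradient of f: grad f(x) = Q x + c = (0, -1)
Constraint values g_i(x) = a_i^T x - b_i:
  g_1((2, 0)) = 0
Stationarity residual: grad f(x) + sum_i lambda_i a_i = (0, 0)
  -> stationarity OK
Primal feasibility (all g_i <= 0): OK
Dual feasibility (all lambda_i >= 0): FAILS
Complementary slackness (lambda_i * g_i(x) = 0 for all i): OK

Verdict: the first failing condition is dual_feasibility -> dual.

dual


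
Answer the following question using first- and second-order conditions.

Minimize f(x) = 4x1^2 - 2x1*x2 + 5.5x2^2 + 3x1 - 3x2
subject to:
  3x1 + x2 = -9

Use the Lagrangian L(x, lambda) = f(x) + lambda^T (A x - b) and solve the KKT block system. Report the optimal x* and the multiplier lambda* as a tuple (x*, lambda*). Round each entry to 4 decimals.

Form the Lagrangian:
  L(x, lambda) = (1/2) x^T Q x + c^T x + lambda^T (A x - b)
Stationarity (grad_x L = 0): Q x + c + A^T lambda = 0.
Primal feasibility: A x = b.

This gives the KKT block system:
  [ Q   A^T ] [ x     ]   [-c ]
  [ A    0  ] [ lambda ] = [ b ]

Solving the linear system:
  x*      = (-2.7479, -0.7563)
  lambda* = (5.8235)
  f(x*)   = 23.2185

x* = (-2.7479, -0.7563), lambda* = (5.8235)


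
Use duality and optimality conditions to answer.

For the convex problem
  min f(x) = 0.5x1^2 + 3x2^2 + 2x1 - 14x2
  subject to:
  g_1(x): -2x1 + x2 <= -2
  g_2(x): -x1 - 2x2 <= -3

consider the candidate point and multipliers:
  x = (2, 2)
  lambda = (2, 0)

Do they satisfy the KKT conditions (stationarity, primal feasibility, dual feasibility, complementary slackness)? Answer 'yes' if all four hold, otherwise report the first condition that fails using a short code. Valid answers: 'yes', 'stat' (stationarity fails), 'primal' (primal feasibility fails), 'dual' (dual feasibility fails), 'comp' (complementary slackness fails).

Gradient of f: grad f(x) = Q x + c = (4, -2)
Constraint values g_i(x) = a_i^T x - b_i:
  g_1((2, 2)) = 0
  g_2((2, 2)) = -3
Stationarity residual: grad f(x) + sum_i lambda_i a_i = (0, 0)
  -> stationarity OK
Primal feasibility (all g_i <= 0): OK
Dual feasibility (all lambda_i >= 0): OK
Complementary slackness (lambda_i * g_i(x) = 0 for all i): OK

Verdict: yes, KKT holds.

yes


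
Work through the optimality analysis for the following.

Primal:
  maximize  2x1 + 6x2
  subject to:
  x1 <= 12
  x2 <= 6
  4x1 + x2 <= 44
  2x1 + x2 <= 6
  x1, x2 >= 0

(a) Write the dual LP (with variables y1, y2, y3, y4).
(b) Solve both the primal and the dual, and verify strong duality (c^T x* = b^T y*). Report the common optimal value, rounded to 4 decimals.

The standard primal-dual pair for 'max c^T x s.t. A x <= b, x >= 0' is:
  Dual:  min b^T y  s.t.  A^T y >= c,  y >= 0.

So the dual LP is:
  minimize  12y1 + 6y2 + 44y3 + 6y4
  subject to:
    y1 + 4y3 + 2y4 >= 2
    y2 + y3 + y4 >= 6
    y1, y2, y3, y4 >= 0

Solving the primal: x* = (0, 6).
  primal value c^T x* = 36.
Solving the dual: y* = (0, 5, 0, 1).
  dual value b^T y* = 36.
Strong duality: c^T x* = b^T y*. Confirmed.

36


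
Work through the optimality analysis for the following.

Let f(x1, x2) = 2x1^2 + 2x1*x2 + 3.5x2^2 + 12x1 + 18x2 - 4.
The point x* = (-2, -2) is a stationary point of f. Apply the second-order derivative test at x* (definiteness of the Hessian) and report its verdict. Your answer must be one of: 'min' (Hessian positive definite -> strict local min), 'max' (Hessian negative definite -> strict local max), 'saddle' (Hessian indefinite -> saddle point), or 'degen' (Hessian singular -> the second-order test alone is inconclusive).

Compute the Hessian H = grad^2 f:
  H = [[4, 2], [2, 7]]
Verify stationarity: grad f(x*) = H x* + g = (0, 0).
Eigenvalues of H: 3, 8.
Both eigenvalues > 0, so H is positive definite -> x* is a strict local min.

min


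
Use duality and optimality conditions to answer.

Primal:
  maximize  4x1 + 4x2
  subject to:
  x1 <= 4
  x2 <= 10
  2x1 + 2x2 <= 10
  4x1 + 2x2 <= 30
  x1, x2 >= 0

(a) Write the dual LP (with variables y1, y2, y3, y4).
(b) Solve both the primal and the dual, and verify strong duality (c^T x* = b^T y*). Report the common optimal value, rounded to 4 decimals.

The standard primal-dual pair for 'max c^T x s.t. A x <= b, x >= 0' is:
  Dual:  min b^T y  s.t.  A^T y >= c,  y >= 0.

So the dual LP is:
  minimize  4y1 + 10y2 + 10y3 + 30y4
  subject to:
    y1 + 2y3 + 4y4 >= 4
    y2 + 2y3 + 2y4 >= 4
    y1, y2, y3, y4 >= 0

Solving the primal: x* = (0, 5).
  primal value c^T x* = 20.
Solving the dual: y* = (0, 0, 2, 0).
  dual value b^T y* = 20.
Strong duality: c^T x* = b^T y*. Confirmed.

20


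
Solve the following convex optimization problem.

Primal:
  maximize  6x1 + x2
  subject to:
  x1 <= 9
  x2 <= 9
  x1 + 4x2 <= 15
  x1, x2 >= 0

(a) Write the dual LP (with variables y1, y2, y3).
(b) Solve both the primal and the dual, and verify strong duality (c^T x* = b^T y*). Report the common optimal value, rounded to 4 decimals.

The standard primal-dual pair for 'max c^T x s.t. A x <= b, x >= 0' is:
  Dual:  min b^T y  s.t.  A^T y >= c,  y >= 0.

So the dual LP is:
  minimize  9y1 + 9y2 + 15y3
  subject to:
    y1 + y3 >= 6
    y2 + 4y3 >= 1
    y1, y2, y3 >= 0

Solving the primal: x* = (9, 1.5).
  primal value c^T x* = 55.5.
Solving the dual: y* = (5.75, 0, 0.25).
  dual value b^T y* = 55.5.
Strong duality: c^T x* = b^T y*. Confirmed.

55.5


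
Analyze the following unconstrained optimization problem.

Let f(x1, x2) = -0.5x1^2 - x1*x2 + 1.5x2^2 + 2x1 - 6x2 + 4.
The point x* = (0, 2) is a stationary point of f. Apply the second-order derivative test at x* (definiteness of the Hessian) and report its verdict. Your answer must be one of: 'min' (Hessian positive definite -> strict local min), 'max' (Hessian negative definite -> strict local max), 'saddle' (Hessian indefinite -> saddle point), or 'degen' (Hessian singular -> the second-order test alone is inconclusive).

Compute the Hessian H = grad^2 f:
  H = [[-1, -1], [-1, 3]]
Verify stationarity: grad f(x*) = H x* + g = (0, 0).
Eigenvalues of H: -1.2361, 3.2361.
Eigenvalues have mixed signs, so H is indefinite -> x* is a saddle point.

saddle
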